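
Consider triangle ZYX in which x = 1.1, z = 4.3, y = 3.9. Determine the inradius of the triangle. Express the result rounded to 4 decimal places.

0.4477

Semiperimeter s = (4.3 + 3.9 + 1.1)/2 = 4.65.
Heron's formula: area = √(4.65·0.35·0.75·3.55) ≈ 2.0816.
Inradius = area/s = 2.0816/4.65 ≈ 0.44766.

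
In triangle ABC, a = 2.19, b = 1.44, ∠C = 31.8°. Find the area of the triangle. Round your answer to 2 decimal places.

area ≈ 0.83

Area = ½·a·b·sin C ≈ 0.8309.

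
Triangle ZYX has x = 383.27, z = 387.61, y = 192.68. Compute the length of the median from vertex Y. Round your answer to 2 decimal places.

373.21

Median from Y: ½√(2·x² + 2·z² − y²) ≈ 373.21.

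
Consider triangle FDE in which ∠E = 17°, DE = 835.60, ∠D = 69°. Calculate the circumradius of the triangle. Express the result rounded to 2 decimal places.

The third angle is ∠F = 180° − ∠D − ∠E = 94.00°.
Law of sines: EF = DE·sin D/sin F ≈ 782.
Law of sines: FD = DE·sin E/sin F ≈ 244.9.
Circumradius = DE/(2 sin F) ≈ 418.82.

418.82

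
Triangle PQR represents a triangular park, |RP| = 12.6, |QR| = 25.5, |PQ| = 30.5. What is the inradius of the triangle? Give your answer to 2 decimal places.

Semiperimeter s = (25.5 + 12.6 + 30.5)/2 = 34.3.
Heron's formula: area = √(34.3·8.8·21.7·3.8) ≈ 157.76.
Inradius = area/s = 157.76/34.3 ≈ 4.5996.

r ≈ 4.60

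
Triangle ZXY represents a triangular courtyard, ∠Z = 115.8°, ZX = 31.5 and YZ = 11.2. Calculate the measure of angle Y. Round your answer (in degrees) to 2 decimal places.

48.71

By the law of cosines, XY² = YZ² + ZX² − 2·YZ·ZX·cos Z = 1424.8, so XY ≈ 37.746.
Law of cosines again: cos Y = (XY² + YZ² − ZX²)/(2·XY·YZ) ≈ 0.65993, so ∠Y ≈ 48.71°.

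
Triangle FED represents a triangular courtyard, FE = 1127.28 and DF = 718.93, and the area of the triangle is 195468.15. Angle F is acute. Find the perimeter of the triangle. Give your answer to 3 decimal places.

perimeter ≈ 2452.673

From area = ½·DF·FE·sin F, we get sin F = 2·area/(DF·FE) ≈ 0.48238.
Taking the acute solution, ∠F ≈ 28.84°.
Law of cosines then gives ED ≈ 606.46.
Perimeter = 606.46 + 718.93 + 1127.3 = 2452.7.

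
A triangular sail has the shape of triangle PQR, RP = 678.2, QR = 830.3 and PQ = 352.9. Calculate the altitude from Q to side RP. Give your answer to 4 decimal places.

Semiperimeter s = (830.3 + 678.2 + 352.9)/2 = 930.7.
Heron's formula: area = √(930.7·100.4·252.5·577.8) ≈ 1.1676e+05.
The altitude from Q has length 2·area/RP ≈ 344.32.

h_Q ≈ 344.3209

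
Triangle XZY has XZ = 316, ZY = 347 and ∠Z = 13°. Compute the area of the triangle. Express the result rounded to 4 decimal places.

12333.1665

Area = ½·XZ·ZY·sin Z ≈ 12333.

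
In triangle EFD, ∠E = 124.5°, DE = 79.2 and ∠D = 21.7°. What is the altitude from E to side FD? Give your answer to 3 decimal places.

The third angle is ∠F = 180° − ∠D − ∠E = 33.80°.
Law of sines: FD = DE·sin E/sin F ≈ 117.33.
Law of sines: EF = DE·sin D/sin F ≈ 52.641.
Area = ½·DE·FD·sin D ≈ 1718.
The altitude from E has length 2·area/FD ≈ 29.284.

h_E ≈ 29.284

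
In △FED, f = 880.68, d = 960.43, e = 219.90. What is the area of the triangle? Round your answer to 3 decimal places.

Semiperimeter s = (880.68 + 219.9 + 960.43)/2 = 1030.5.
Heron's formula: area = √(1030.5·149.82·810.6·70.075) ≈ 93649.

93649.052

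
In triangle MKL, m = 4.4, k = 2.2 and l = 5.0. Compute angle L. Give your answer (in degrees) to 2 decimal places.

By the law of cosines, cos L = (m² + k² − l²) / (2·m·k) ≈ -0.04132, so ∠L ≈ 92.37°.

∠L ≈ 92.37°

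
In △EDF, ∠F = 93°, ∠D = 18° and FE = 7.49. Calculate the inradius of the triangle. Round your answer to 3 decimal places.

r ≈ 3.116

The third angle is ∠E = 180° − ∠D − ∠F = 69.00°.
Law of sines: DF = FE·sin E/sin D ≈ 22.628.
Law of sines: ED = FE·sin F/sin D ≈ 24.205.
Area = ½·FE·DF·sin F ≈ 84.627.
Semiperimeter s = (22.628+7.49+24.205)/2 = 27.162.
Inradius = area/s = 84.627/27.162 ≈ 3.1157.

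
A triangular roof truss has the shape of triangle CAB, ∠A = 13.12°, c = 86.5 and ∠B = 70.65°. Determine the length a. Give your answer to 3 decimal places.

The third angle is ∠C = 180° − ∠A − ∠B = 96.23°.
Law of sines: a = c·sin A/sin C ≈ 19.751.

19.751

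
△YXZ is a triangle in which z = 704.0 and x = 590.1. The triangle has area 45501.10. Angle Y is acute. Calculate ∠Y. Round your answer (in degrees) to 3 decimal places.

∠Y ≈ 12.654°

From area = ½·x·z·sin Y, we get sin Y = 2·area/(x·z) ≈ 0.21906.
Taking the acute solution, ∠Y ≈ 12.65°.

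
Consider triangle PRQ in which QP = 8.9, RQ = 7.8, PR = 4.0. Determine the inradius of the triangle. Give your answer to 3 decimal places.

1.506

Semiperimeter s = (7.8 + 8.9 + 4)/2 = 10.35.
Heron's formula: area = √(10.35·2.55·1.45·6.35) ≈ 15.589.
Inradius = area/s = 15.589/10.35 ≈ 1.5062.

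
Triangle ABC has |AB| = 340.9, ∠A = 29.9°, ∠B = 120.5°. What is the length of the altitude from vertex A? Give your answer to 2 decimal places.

The third angle is ∠C = 180° − ∠A − ∠B = 29.60°.
Law of sines: |BC| = |AB|·sin A/sin C ≈ 344.04.
Law of sines: |CA| = |AB|·sin B/sin C ≈ 594.66.
Area = ½·|AB|·|BC|·sin B ≈ 50527.
The altitude from A has length 2·area/|BC| ≈ 293.73.

h_A ≈ 293.73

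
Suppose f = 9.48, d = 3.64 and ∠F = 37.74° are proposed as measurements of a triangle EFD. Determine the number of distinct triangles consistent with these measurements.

1

d·sin F = 3.64·sin(37.74°) ≈ 2.228.
Since f ≥ d, exactly one triangle exists.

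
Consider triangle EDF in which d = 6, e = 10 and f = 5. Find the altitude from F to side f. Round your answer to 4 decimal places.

Semiperimeter s = (10 + 6 + 5)/2 = 10.5.
Heron's formula: area = √(10.5·0.5·4.5·5.5) ≈ 11.399.
The altitude from F has length 2·area/f ≈ 4.5596.

4.5596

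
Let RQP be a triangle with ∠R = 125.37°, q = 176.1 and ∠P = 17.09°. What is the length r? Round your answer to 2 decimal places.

235.67

The third angle is ∠Q = 180° − ∠P − ∠R = 37.54°.
Law of sines: r = q·sin R/sin Q ≈ 235.67.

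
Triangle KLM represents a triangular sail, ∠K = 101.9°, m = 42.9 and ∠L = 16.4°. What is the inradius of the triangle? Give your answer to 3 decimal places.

The third angle is ∠M = 180° − ∠K − ∠L = 61.70°.
Law of sines: k = m·sin K/sin M ≈ 47.676.
Law of sines: l = m·sin L/sin M ≈ 13.757.
Area = ½·m·k·sin L ≈ 288.74.
Semiperimeter s = (47.676+13.757+42.9)/2 = 52.167.
Inradius = area/s = 288.74/52.167 ≈ 5.5349.

5.535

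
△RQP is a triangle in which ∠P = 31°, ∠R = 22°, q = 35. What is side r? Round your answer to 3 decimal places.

The third angle is ∠Q = 180° − ∠P − ∠R = 127.00°.
Law of sines: r = q·sin R/sin Q ≈ 16.417.

16.417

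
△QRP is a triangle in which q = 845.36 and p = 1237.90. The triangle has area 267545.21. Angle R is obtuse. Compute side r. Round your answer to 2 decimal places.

From area = ½·p·q·sin R, we get sin R = 2·area/(p·q) ≈ 0.51133.
Taking the obtuse solution, ∠R ≈ 149.25°.
Law of cosines then gives r ≈ 2011.4.

2011.39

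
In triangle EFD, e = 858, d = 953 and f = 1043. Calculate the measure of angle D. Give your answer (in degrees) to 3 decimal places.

∠D ≈ 59.224°

By the law of cosines, cos D = (e² + f² − d²) / (2·e·f) ≈ 0.51168, so ∠D ≈ 59.22°.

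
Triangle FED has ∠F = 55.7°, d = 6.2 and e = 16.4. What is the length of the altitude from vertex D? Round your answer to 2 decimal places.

By the law of cosines, f² = e² + d² − 2·e·d·cos F = 192.8, so f ≈ 13.885.
Area = ½·e·d·sin F ≈ 41.999.
The altitude from D has length 2·area/d ≈ 13.548.

h_D ≈ 13.55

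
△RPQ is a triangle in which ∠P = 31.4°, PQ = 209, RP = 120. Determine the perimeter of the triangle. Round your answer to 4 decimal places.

perimeter ≈ 452.5593

By the law of cosines, QR² = RP² + PQ² − 2·RP·PQ·cos P = 15267, so QR ≈ 123.56.
Semiperimeter s = (209+123.56+120)/2 = 226.28.
Perimeter = 209 + 123.56 + 120 = 452.56.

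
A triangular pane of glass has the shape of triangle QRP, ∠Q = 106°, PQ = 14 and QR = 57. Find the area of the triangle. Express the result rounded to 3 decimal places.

Area = ½·PQ·QR·sin Q ≈ 383.54.

area ≈ 383.543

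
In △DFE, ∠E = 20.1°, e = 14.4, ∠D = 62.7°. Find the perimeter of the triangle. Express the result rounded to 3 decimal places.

perimeter ≈ 93.206

The third angle is ∠F = 180° − ∠E − ∠D = 97.20°.
Law of sines: d = e·sin D/sin E ≈ 37.235.
Law of sines: f = e·sin F/sin E ≈ 41.572.
Semiperimeter s = (37.235+41.572+14.4)/2 = 46.603.
Perimeter = 37.235 + 41.572 + 14.4 = 93.206.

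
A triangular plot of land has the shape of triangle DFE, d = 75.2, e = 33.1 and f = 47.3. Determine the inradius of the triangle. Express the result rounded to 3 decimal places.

r ≈ 6.750

Semiperimeter s = (75.2 + 47.3 + 33.1)/2 = 77.8.
Heron's formula: area = √(77.8·2.6·30.5·44.7) ≈ 525.15.
Inradius = area/s = 525.15/77.8 ≈ 6.75.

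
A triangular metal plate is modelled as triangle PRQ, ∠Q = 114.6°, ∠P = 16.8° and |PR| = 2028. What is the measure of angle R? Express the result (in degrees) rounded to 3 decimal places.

The third angle is ∠R = 180° − ∠Q − ∠P = 48.60°.

∠R ≈ 48.600°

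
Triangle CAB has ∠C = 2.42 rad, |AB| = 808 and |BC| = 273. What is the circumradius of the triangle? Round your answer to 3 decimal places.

611.583

Law of sines: sin A = |BC|·sin C/|AB| ≈ 0.22319.
Since |AB| ≥ |BC|, only the acute value applies: ∠A ≈ 0.225 rad.
Then ∠B = π − ∠C − ∠A ≈ 0.497 rad.
Law of sines gives |CA| = |AB|·sin B/sin C ≈ 582.66.
Circumradius = |AB|/(2 sin C) ≈ 611.58.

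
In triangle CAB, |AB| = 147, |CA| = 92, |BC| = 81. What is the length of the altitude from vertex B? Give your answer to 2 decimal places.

h_B ≈ 72.67

Semiperimeter s = (147 + 81 + 92)/2 = 160.
Heron's formula: area = √(160·13·79·68) ≈ 3342.7.
The altitude from B has length 2·area/|CA| ≈ 72.668.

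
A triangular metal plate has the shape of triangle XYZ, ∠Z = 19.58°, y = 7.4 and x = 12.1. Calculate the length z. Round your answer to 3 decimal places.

By the law of cosines, z² = x² + y² − 2·x·y·cos Z = 32.445, so z ≈ 5.6961.

5.696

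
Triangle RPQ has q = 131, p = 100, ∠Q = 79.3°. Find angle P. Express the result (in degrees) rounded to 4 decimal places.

Law of sines: sin P = p·sin Q/q ≈ 0.75009.
Since q ≥ p, only the acute value applies: ∠P ≈ 48.60°.
Then ∠R = 180° − ∠Q − ∠P ≈ 52.10°.

48.5978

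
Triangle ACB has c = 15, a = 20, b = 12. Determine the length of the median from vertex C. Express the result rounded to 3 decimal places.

Median from C: ½√(2·b² + 2·a² − c²) ≈ 14.688.

m_C ≈ 14.688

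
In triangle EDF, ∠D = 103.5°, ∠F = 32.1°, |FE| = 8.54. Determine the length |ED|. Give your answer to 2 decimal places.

The third angle is ∠E = 180° − ∠D − ∠F = 44.40°.
Law of sines: |ED| = |FE|·sin F/sin D ≈ 4.6671.

4.67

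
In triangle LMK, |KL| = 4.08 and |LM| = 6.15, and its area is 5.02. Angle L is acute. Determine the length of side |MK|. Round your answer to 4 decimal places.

2.9116

From area = ½·|KL|·|LM|·sin L, we get sin L = 2·area/(|KL|·|LM|) ≈ 0.40013.
Taking the acute solution, ∠L ≈ 23.59°.
Law of cosines then gives |MK| ≈ 2.9116.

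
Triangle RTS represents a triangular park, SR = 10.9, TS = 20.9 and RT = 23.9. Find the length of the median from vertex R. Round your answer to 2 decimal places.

m_R ≈ 15.36

Median from R: ½√(2·SR² + 2·RT² − TS²) ≈ 15.356.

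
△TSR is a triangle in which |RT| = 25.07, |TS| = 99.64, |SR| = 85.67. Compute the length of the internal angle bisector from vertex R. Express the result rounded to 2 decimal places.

By the law of cosines, cos R = (|SR|² + |RT|² − |TS|²) / (2·|SR|·|RT|) ≈ -0.45636, so ∠R ≈ 117.15°.
The bisector from R has length 2·|SR|·|RT|·cos(∠R/2)/(|SR|+|RT|) ≈ 20.223.

t_R ≈ 20.22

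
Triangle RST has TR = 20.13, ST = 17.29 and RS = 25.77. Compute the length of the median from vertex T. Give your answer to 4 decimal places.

Median from T: ½√(2·ST² + 2·TR² − RS²) ≈ 13.64.

m_T ≈ 13.6403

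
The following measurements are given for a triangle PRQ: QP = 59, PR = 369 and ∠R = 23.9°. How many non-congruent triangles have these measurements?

PR·sin R = 369·sin(23.9°) ≈ 149.5.
Since QP = 59 < 149.5 = PR sin R, no triangle exists.

0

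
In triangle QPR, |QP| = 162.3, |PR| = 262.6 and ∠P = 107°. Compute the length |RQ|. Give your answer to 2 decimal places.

By the law of cosines, |RQ|² = |QP|² + |PR|² − 2·|QP|·|PR|·cos P = 1.2022e+05, so |RQ| ≈ 346.73.

346.73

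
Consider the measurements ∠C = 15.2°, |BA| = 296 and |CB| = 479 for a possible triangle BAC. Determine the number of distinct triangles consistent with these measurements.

2

|CB|·sin C = 479·sin(15.2°) ≈ 125.6.
Since |CB| sin C < |BA| < |CB| (125.6 < 296 < 479), two triangles exist.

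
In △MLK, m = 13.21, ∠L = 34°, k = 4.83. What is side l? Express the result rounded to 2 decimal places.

By the law of cosines, l² = k² + m² − 2·k·m·cos L = 92.041, so l ≈ 9.5938.

9.59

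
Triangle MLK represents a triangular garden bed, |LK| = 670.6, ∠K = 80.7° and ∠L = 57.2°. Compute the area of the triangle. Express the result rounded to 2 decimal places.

area ≈ 278209.30

The third angle is ∠M = 180° − ∠L − ∠K = 42.10°.
Law of sines: |KM| = |LK|·sin L/sin M ≈ 840.78.
Law of sines: |ML| = |LK|·sin K/sin M ≈ 987.11.
Area = ½·|LK|·|KM|·sin K ≈ 2.7821e+05.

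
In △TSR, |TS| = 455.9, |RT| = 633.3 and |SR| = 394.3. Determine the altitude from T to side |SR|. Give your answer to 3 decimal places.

h_T ≈ 453.380

Semiperimeter s = (394.3 + 633.3 + 455.9)/2 = 741.75.
Heron's formula: area = √(741.75·347.45·108.45·285.85) ≈ 89384.
The altitude from T has length 2·area/|SR| ≈ 453.38.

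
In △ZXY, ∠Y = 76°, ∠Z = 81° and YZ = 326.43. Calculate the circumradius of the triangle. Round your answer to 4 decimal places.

417.7169

The third angle is ∠X = 180° − ∠Y − ∠Z = 23.00°.
Law of sines: XY = YZ·sin Z/sin X ≈ 825.15.
Law of sines: ZX = YZ·sin Y/sin X ≈ 810.62.
Circumradius = YZ/(2 sin X) ≈ 417.72.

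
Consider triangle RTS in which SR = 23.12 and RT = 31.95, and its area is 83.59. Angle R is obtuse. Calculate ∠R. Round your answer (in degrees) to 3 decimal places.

From area = ½·SR·RT·sin R, we get sin R = 2·area/(SR·RT) ≈ 0.22632.
Taking the obtuse solution, ∠R ≈ 166.92°.

166.919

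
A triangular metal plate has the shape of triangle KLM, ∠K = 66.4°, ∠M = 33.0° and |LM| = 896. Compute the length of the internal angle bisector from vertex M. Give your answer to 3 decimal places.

890.799

The third angle is ∠L = 180° − ∠M − ∠K = 80.60°.
Law of sines: |MK| = |LM|·sin L/sin K ≈ 964.65.
Law of sines: |KL| = |LM|·sin M/sin K ≈ 532.54.
The bisector from M has length 2·|LM|·|MK|·cos(∠M/2)/(|LM|+|MK|) ≈ 890.8.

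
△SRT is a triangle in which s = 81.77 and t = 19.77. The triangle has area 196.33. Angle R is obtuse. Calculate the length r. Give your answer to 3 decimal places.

101.062

From area = ½·t·s·sin R, we get sin R = 2·area/(t·s) ≈ 0.24289.
Taking the obtuse solution, ∠R ≈ 2.896 rad.
Law of cosines then gives r ≈ 101.06.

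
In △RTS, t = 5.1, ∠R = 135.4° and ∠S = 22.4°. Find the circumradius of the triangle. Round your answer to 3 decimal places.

The third angle is ∠T = 180° − ∠S − ∠R = 22.20°.
Law of sines: r = t·sin R/sin T ≈ 9.4775.
Law of sines: s = t·sin S/sin T ≈ 5.1436.
Circumradius = t/(2 sin T) ≈ 6.7489.

6.749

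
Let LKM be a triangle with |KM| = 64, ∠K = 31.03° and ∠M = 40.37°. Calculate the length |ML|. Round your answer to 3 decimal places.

34.809

The third angle is ∠L = 180° − ∠K − ∠M = 108.60°.
Law of sines: |ML| = |KM|·sin K/sin L ≈ 34.809.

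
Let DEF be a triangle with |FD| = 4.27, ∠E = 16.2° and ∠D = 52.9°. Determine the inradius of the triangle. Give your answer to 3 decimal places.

r ≈ 1.582

The third angle is ∠F = 180° − ∠D − ∠E = 110.90°.
Law of sines: |EF| = |FD|·sin D/sin E ≈ 12.207.
Law of sines: |DE| = |FD|·sin F/sin E ≈ 14.298.
Area = ½·|FD|·|EF|·sin F ≈ 24.347.
Semiperimeter s = (12.207+4.27+14.298)/2 = 15.388.
Inradius = area/s = 24.347/15.388 ≈ 1.5823.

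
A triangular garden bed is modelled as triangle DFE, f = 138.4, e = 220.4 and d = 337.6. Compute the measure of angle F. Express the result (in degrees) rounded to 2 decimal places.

15.51

By the law of cosines, cos F = (e² + d² − f²) / (2·e·d) ≈ 0.96359, so ∠F ≈ 15.51°.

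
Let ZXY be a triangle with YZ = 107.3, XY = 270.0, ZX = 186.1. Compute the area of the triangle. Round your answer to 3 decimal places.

Semiperimeter s = (270 + 107.3 + 186.1)/2 = 281.7.
Heron's formula: area = √(281.7·11.7·174.4·95.6) ≈ 7412.9.

area ≈ 7412.907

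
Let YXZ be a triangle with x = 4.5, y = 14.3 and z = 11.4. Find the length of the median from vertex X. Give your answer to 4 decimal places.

Median from X: ½√(2·z² + 2·y² − x²) ≈ 12.734.

12.7343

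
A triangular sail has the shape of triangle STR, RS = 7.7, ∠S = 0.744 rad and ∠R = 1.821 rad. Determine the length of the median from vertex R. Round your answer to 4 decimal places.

m_R ≈ 5.3458

The third angle is ∠T = π − ∠R − ∠S = 0.577 rad.
Law of sines: TR = RS·sin S/sin T ≈ 9.5653.
Law of sines: ST = RS·sin R/sin T ≈ 13.684.
Median from R: ½√(2·TR² + 2·RS² − ST²) ≈ 5.3458.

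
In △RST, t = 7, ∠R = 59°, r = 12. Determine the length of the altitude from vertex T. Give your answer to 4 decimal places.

h_T ≈ 11.9982

Law of sines: sin T = t·sin R/r ≈ 0.50001.
Since r ≥ t, only the acute value applies: ∠T ≈ 30.00°.
Then ∠S = 180° − ∠R − ∠T ≈ 91.00°.
Law of sines gives s = r·sin S/sin R ≈ 13.997.
Area = ½·r·t·sin S ≈ 41.994.
The altitude from T has length 2·area/t ≈ 11.998.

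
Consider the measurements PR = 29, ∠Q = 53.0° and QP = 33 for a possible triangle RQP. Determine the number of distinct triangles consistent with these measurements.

2

QP·sin Q = 33·sin(53.0°) ≈ 26.35.
Since QP sin Q < PR < QP (26.35 < 29 < 33), two triangles exist.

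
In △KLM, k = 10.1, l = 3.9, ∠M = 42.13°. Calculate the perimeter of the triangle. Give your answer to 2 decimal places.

21.67

By the law of cosines, m² = k² + l² − 2·k·l·cos M = 58.795, so m ≈ 7.6678.
Semiperimeter s = (10.1+3.9+7.6678)/2 = 10.834.
Perimeter = 10.1 + 3.9 + 7.6678 = 21.668.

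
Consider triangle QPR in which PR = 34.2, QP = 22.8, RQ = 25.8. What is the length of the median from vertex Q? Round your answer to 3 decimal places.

m_Q ≈ 17.330

Median from Q: ½√(2·RQ² + 2·QP² − PR²) ≈ 17.33.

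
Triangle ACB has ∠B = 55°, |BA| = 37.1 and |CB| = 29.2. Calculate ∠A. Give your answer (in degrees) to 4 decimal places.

By the law of cosines, |AC|² = |CB|² + |BA|² − 2·|CB|·|BA|·cos B = 986.32, so |AC| ≈ 31.406.
Law of cosines again: cos A = (|BA|² + |AC|² − |CB|²)/(2·|BA|·|AC|) ≈ 0.64802, so ∠A ≈ 49.61°.

∠A ≈ 49.6074°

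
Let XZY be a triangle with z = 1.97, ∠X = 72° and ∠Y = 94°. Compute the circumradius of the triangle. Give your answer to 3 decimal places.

The third angle is ∠Z = 180° − ∠Y − ∠X = 14.00°.
Law of sines: x = z·sin X/sin Z ≈ 7.7446.
Law of sines: y = z·sin Y/sin Z ≈ 8.1233.
Circumradius = z/(2 sin Z) ≈ 4.0716.

4.072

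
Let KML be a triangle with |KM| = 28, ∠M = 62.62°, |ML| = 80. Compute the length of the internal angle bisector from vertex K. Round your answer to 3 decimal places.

By the law of cosines, |LK|² = |KM|² + |ML|² − 2·|KM|·|ML|·cos M = 5123.7, so |LK| ≈ 71.58.
Law of cosines again: cos K = (|LK|² + |KM|² − |ML|²)/(2·|LK|·|KM|) ≈ -0.12282, so ∠K ≈ 97.05°.
The bisector from K has length 2·|LK|·|KM|·cos(∠K/2)/(|LK|+|KM|) ≈ 26.659.

26.659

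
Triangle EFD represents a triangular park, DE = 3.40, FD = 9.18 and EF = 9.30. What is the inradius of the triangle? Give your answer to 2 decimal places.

Semiperimeter s = (9.18 + 3.4 + 9.3)/2 = 10.94.
Heron's formula: area = √(10.94·1.76·7.54·1.64) ≈ 15.43.
Inradius = area/s = 15.43/10.94 ≈ 1.4104.

r ≈ 1.41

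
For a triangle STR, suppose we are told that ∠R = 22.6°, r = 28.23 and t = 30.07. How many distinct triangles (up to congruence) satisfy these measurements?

2

t·sin R = 30.07·sin(22.6°) ≈ 11.56.
Since t sin R < r < t (11.56 < 28.23 < 30.07), two triangles exist.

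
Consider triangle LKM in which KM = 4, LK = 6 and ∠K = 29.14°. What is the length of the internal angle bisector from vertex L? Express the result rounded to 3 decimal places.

By the law of cosines, ML² = LK² + KM² − 2·LK·KM·cos K = 10.075, so ML ≈ 3.1742.
Law of cosines again: cos L = (ML² + LK² − KM²)/(2·ML·LK) ≈ 0.78959, so ∠L ≈ 37.85°.
The bisector from L has length 2·ML·LK·cos(∠L/2)/(ML+LK) ≈ 3.9274.

t_L ≈ 3.927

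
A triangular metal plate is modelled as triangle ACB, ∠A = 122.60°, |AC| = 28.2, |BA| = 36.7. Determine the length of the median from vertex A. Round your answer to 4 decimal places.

m_A ≈ 16.0229

By the law of cosines, |CB|² = |BA|² + |AC|² − 2·|BA|·|AC|·cos A = 3257.3, so |CB| ≈ 57.073.
Median from A: ½√(2·|BA|² + 2·|AC|² − |CB|²) ≈ 16.023.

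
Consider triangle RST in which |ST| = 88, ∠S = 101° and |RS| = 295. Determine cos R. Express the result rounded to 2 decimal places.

cos R ≈ 0.96

By the law of cosines, |TR|² = |RS|² + |ST|² − 2·|RS|·|ST|·cos S = 1.0468e+05, so |TR| ≈ 323.54.
Law of cosines again: cos R = (|TR|² + |RS|² − |ST|²)/(2·|TR|·|RS|) ≈ 0.96370, so ∠R ≈ 15.49°.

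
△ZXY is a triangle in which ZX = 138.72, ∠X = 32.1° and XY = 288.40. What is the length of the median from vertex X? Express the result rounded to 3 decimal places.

206.276

By the law of cosines, YZ² = ZX² + XY² − 2·ZX·XY·cos X = 34636, so YZ ≈ 186.11.
Median from X: ½√(2·ZX² + 2·XY² − YZ²) ≈ 206.28.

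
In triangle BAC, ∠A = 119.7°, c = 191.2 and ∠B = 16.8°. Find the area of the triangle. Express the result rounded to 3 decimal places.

The third angle is ∠C = 180° − ∠B − ∠A = 43.50°.
Law of sines: b = c·sin B/sin C ≈ 80.283.
Law of sines: a = c·sin A/sin C ≈ 241.27.
Area = ½·c·b·sin A ≈ 6666.8.

6666.759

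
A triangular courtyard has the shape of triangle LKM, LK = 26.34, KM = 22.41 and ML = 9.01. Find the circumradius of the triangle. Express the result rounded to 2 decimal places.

R ≈ 13.69

By the law of cosines, cos L = (ML² + LK² − KM²) / (2·ML·LK) ≈ 0.57467, so ∠L ≈ 0.959 rad.
Circumradius = KM/(2 sin L) ≈ 13.692.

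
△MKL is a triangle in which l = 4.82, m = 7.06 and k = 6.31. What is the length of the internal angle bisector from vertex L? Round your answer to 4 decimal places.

t_L ≈ 6.2257

By the law of cosines, cos L = (m² + k² − l²) / (2·m·k) ≈ 0.74556, so ∠L ≈ 41.79°.
The bisector from L has length 2·m·k·cos(∠L/2)/(m+k) ≈ 6.2257.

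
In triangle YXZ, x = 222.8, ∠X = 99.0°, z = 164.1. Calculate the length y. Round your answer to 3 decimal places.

Law of sines: sin Z = z·sin X/x ≈ 0.72747.
Since x ≥ z, only the acute value applies: ∠Z ≈ 46.67°.
Then ∠Y = 180° − ∠X − ∠Z ≈ 34.33°.
Law of sines gives y = x·sin Y/sin X ≈ 127.2.

127.202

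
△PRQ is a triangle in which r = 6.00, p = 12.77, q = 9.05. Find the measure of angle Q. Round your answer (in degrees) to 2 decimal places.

By the law of cosines, cos Q = (p² + r² − q²) / (2·p·r) ≈ 0.76462, so ∠Q ≈ 40.13°.

∠Q ≈ 40.13°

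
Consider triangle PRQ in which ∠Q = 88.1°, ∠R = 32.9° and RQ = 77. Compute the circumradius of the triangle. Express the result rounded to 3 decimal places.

The third angle is ∠P = 180° − ∠R − ∠Q = 59.00°.
Law of sines: QP = RQ·sin R/sin P ≈ 48.794.
Law of sines: PR = RQ·sin Q/sin P ≈ 89.781.
Circumradius = RQ/(2 sin P) ≈ 44.915.

44.915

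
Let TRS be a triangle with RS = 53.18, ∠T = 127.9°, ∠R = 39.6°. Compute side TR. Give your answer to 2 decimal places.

The third angle is ∠S = 180° − ∠T − ∠R = 12.50°.
Law of sines: TR = RS·sin S/sin T ≈ 14.587.

14.59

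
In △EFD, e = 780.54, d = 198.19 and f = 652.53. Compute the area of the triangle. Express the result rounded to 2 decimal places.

Semiperimeter s = (780.54 + 652.53 + 198.19)/2 = 815.63.
Heron's formula: area = √(815.63·35.09·163.1·617.44) ≈ 53686.

53686.20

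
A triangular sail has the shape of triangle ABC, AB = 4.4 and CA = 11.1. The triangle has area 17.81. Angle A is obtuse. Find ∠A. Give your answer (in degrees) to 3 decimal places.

∠A ≈ 133.171°

From area = ½·CA·AB·sin A, we get sin A = 2·area/(CA·AB) ≈ 0.72932.
Taking the obtuse solution, ∠A ≈ 133.17°.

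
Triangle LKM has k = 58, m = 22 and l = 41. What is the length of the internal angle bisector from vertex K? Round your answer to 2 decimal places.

11.73

By the law of cosines, cos K = (m² + l² − k²) / (2·m·l) ≈ -0.66463, so ∠K ≈ 131.65°.
The bisector from K has length 2·m·l·cos(∠K/2)/(m+l) ≈ 11.726.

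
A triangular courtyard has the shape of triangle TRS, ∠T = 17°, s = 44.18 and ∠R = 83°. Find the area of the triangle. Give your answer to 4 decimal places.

area ≈ 287.5782

The third angle is ∠S = 180° − ∠T − ∠R = 80.00°.
Law of sines: t = s·sin T/sin S ≈ 13.116.
Law of sines: r = s·sin R/sin S ≈ 44.527.
Area = ½·s·t·sin R ≈ 287.58.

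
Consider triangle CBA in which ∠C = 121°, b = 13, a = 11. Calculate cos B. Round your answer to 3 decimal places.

cos B ≈ 0.846

By the law of cosines, c² = b² + a² − 2·b·a·cos C = 437.3, so c ≈ 20.912.
Law of cosines again: cos B = (a² + c² − b²)/(2·a·c) ≈ 0.84620, so ∠B ≈ 32.20°.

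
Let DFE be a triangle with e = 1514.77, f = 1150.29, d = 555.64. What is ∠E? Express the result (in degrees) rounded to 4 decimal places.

By the law of cosines, cos E = (d² + f² − e²) / (2·d·f) ≈ -0.51837, so ∠E ≈ 121.22°.

121.2228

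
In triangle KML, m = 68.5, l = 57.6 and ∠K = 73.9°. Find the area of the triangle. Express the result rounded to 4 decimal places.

area ≈ 1895.4251

Area = ½·m·l·sin K ≈ 1895.4.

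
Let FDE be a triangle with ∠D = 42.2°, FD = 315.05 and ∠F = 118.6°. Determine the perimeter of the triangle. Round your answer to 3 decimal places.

The third angle is ∠E = 180° − ∠F − ∠D = 19.20°.
Law of sines: DE = FD·sin F/sin E ≈ 841.1.
Law of sines: EF = FD·sin D/sin E ≈ 643.5.
Semiperimeter s = (841.1+643.5+315.05)/2 = 899.82.
Perimeter = 841.1 + 643.5 + 315.05 = 1799.6.

1799.646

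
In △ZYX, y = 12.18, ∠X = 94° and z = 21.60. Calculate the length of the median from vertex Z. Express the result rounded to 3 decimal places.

m_Z ≈ 16.833

By the law of cosines, x² = z² + y² − 2·z·y·cos X = 651.62, so x ≈ 25.527.
Median from Z: ½√(2·y² + 2·x² − z²) ≈ 16.833.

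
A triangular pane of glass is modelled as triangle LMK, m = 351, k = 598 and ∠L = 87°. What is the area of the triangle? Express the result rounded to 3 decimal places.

area ≈ 104805.171

Area = ½·m·k·sin L ≈ 1.0481e+05.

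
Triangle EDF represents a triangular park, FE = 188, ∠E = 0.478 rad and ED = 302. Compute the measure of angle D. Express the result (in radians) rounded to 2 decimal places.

0.57

By the law of cosines, DF² = FE² + ED² − 2·FE·ED·cos E = 25723, so DF ≈ 160.38.
Law of cosines again: cos D = (ED² + DF² − FE²)/(2·ED·DF) ≈ 0.84217, so ∠D ≈ 0.569 rad.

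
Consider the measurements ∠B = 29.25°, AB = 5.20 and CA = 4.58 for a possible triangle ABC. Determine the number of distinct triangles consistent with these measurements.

2

AB·sin B = 5.20·sin(29.25°) ≈ 2.541.
Since AB sin B < CA < AB (2.541 < 4.58 < 5.20), two triangles exist.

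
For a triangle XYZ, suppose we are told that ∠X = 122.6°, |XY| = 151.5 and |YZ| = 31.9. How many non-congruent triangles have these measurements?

0

|XY|·sin X = 151.5·sin(122.6°) ≈ 127.6.
Since ∠X is not acute, a triangle exists only if |YZ| > |XY|; here |YZ| ≤ |XY|, so there is no triangle.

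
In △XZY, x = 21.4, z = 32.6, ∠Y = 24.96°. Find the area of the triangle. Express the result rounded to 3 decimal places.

Area = ½·x·z·sin Y ≈ 147.2.

147.197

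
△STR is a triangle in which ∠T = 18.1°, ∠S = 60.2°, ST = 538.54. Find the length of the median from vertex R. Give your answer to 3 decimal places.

236.581

The third angle is ∠R = 180° − ∠S − ∠T = 101.70°.
Law of sines: TR = ST·sin S/sin R ≈ 477.24.
Law of sines: RS = ST·sin T/sin R ≈ 170.86.
Median from R: ½√(2·TR² + 2·RS² − ST²) ≈ 236.58.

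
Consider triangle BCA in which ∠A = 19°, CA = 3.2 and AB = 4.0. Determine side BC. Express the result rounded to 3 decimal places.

By the law of cosines, BC² = CA² + AB² − 2·CA·AB·cos A = 2.0347, so BC ≈ 1.4264.

1.426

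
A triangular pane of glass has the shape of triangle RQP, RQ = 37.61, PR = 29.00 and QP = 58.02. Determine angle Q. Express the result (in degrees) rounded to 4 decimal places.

25.4783

By the law of cosines, cos Q = (RQ² + QP² − PR²) / (2·RQ·QP) ≈ 0.90275, so ∠Q ≈ 25.48°.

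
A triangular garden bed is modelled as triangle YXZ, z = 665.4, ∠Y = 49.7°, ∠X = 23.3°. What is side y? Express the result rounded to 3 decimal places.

530.667

The third angle is ∠Z = 180° − ∠Y − ∠X = 107.00°.
Law of sines: y = z·sin Y/sin Z ≈ 530.67.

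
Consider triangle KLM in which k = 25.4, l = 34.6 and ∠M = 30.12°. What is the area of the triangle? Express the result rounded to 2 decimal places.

area ≈ 220.51

Area = ½·k·l·sin M ≈ 220.51.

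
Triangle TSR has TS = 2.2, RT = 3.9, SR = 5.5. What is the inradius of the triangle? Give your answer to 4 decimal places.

0.5948

Semiperimeter s = (5.5 + 3.9 + 2.2)/2 = 5.8.
Heron's formula: area = √(5.8·0.3·1.9·3.6) ≈ 3.4499.
Inradius = area/s = 3.4499/5.8 ≈ 0.59481.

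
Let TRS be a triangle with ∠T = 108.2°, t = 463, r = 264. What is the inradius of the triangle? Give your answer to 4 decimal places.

Law of sines: sin R = r·sin T/t ≈ 0.54167.
Since t ≥ r, only the acute value applies: ∠R ≈ 32.80°.
Then ∠S = 180° − ∠T − ∠R ≈ 39.00°.
Law of sines gives s = t·sin S/sin T ≈ 306.74.
Area = ½·t·r·sin S ≈ 38464.
Semiperimeter p = (463+264+306.74)/2 = 516.87.
Inradius = area/p = 38464/516.87 ≈ 74.417.

74.4169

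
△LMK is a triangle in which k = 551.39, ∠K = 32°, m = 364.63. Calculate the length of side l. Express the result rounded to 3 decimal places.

Law of sines: sin M = m·sin K/k ≈ 0.35043.
Since k ≥ m, only the acute value applies: ∠M ≈ 20.51°.
Then ∠L = 180° − ∠K − ∠M ≈ 127.49°.
Law of sines gives l = k·sin L/sin K ≈ 825.65.

825.649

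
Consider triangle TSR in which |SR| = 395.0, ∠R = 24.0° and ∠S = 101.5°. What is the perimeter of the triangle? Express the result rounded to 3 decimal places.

perimeter ≈ 1067.793

The third angle is ∠T = 180° − ∠S − ∠R = 54.50°.
Law of sines: |RT| = |SR|·sin S/sin T ≈ 475.45.
Law of sines: |TS| = |SR|·sin R/sin T ≈ 197.34.
Semiperimeter s = (395+475.45+197.34)/2 = 533.9.
Perimeter = 395 + 475.45 + 197.34 = 1067.8.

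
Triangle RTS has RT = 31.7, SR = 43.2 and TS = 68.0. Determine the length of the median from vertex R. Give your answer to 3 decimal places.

m_R ≈ 16.720

Median from R: ½√(2·SR² + 2·RT² − TS²) ≈ 16.72.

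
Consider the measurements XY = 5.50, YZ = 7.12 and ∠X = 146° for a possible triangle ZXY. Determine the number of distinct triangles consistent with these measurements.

1

XY·sin X = 5.50·sin(146°) ≈ 3.076.
Since ∠X is not acute, a triangle exists only if YZ > XY; here YZ > XY, so there is exactly one triangle.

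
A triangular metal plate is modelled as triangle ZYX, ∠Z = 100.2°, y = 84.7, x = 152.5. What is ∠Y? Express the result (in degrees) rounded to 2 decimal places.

By the law of cosines, z² = y² + x² − 2·y·x·cos Z = 35005, so z ≈ 187.1.
Law of cosines again: cos Y = (x² + z² − y²)/(2·x·z) ≈ 0.89526, so ∠Y ≈ 26.46°.

26.46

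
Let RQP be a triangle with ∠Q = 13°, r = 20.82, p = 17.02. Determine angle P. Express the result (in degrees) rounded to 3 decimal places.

By the law of cosines, q² = p² + r² − 2·p·r·cos Q = 32.604, so q ≈ 5.71.
Law of cosines again: cos P = (r² + q² − p²)/(2·r·q) ≈ 0.74189, so ∠P ≈ 42.11°.

42.107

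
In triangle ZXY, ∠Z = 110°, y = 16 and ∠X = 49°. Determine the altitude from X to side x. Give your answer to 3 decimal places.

h_X ≈ 15.035

The third angle is ∠Y = 180° − ∠Z − ∠X = 21.00°.
Law of sines: z = y·sin Z/sin Y ≈ 41.954.
Law of sines: x = y·sin X/sin Y ≈ 33.695.
Area = ½·y·z·sin X ≈ 253.31.
The altitude from X has length 2·area/x ≈ 15.035.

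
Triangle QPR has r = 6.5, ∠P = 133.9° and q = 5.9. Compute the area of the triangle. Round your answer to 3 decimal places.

Area = ½·r·q·sin P ≈ 13.817.

area ≈ 13.817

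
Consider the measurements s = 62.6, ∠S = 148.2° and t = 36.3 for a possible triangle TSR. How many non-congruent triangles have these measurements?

t·sin S = 36.3·sin(148.2°) ≈ 19.13.
Since ∠S is not acute, a triangle exists only if s > t; here s > t, so there is exactly one triangle.

1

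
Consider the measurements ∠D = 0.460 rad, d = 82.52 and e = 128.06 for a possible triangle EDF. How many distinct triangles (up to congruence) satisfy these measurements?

e·sin D = 128.06·sin(0.460 rad) ≈ 56.85.
Since e sin D < d < e (56.85 < 82.52 < 128.06), two triangles exist.

2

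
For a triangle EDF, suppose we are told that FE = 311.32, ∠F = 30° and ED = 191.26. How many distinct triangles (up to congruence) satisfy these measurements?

2

FE·sin F = 311.32·sin(30°) ≈ 155.7.
Since FE sin F < ED < FE (155.7 < 191.26 < 311.32), two triangles exist.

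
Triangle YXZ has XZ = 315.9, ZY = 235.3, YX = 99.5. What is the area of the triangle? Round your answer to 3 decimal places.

area ≈ 7907.573

Semiperimeter s = (315.9 + 235.3 + 99.5)/2 = 325.35.
Heron's formula: area = √(325.35·9.45·90.05·225.85) ≈ 7907.6.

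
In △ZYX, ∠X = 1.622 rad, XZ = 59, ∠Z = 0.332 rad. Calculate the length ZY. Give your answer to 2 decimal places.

The third angle is ∠Y = π − ∠X − ∠Z = 1.188 rad.
Law of sines: ZY = XZ·sin X/sin Y ≈ 63.53.

63.53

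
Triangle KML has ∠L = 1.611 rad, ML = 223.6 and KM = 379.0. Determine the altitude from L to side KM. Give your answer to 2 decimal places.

175.17

Law of sines: sin K = ML·sin L/KM ≈ 0.58950.
Since KM ≥ ML, only the acute value applies: ∠K ≈ 0.630 rad.
Then ∠M = π − ∠L − ∠K ≈ 0.900 rad.
Law of sines gives LK = KM·sin M/sin L ≈ 297.16.
Area = ½·KM·ML·sin M ≈ 33195.
The altitude from L has length 2·area/KM ≈ 175.17.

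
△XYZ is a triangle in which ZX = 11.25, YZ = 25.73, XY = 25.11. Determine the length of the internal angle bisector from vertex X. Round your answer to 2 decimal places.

t_X ≈ 11.88

By the law of cosines, cos X = (ZX² + XY² − YZ²) / (2·ZX·XY) ≈ 0.16822, so ∠X ≈ 1.402 rad.
The bisector from X has length 2·ZX·XY·cos(∠X/2)/(ZX+XY) ≈ 11.876.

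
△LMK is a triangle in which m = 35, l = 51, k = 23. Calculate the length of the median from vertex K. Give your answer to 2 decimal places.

42.20

Median from K: ½√(2·l² + 2·m² − k²) ≈ 42.199.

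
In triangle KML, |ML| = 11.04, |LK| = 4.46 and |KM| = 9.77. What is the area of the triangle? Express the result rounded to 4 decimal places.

Semiperimeter s = (11.04 + 4.46 + 9.77)/2 = 12.635.
Heron's formula: area = √(12.635·1.595·8.175·2.865) ≈ 21.726.

area ≈ 21.7257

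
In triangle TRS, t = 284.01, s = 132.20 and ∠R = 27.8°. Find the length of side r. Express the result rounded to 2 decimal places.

178.08

By the law of cosines, r² = s² + t² − 2·s·t·cos R = 31713, so r ≈ 178.08.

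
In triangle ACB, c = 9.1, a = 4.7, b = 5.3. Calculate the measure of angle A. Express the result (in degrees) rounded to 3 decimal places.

22.972

By the law of cosines, cos A = (c² + b² − a²) / (2·c·b) ≈ 0.92069, so ∠A ≈ 22.97°.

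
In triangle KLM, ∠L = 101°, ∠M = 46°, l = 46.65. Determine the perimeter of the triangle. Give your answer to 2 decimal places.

The third angle is ∠K = 180° − ∠L − ∠M = 33.00°.
Law of sines: k = l·sin K/sin L ≈ 25.883.
Law of sines: m = l·sin M/sin L ≈ 34.185.
Semiperimeter s = (25.883+46.65+34.185)/2 = 53.359.
Perimeter = 25.883 + 46.65 + 34.185 = 106.72.

106.72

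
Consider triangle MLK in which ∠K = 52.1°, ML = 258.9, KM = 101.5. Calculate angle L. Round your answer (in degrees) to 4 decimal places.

∠L ≈ 18.0204°

Law of sines: sin L = KM·sin K/ML ≈ 0.30936.
Since ML ≥ KM, only the acute value applies: ∠L ≈ 18.02°.
Then ∠M = 180° − ∠K − ∠L ≈ 109.88°.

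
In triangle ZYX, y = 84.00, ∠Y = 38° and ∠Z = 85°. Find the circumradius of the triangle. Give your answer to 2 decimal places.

The third angle is ∠X = 180° − ∠Z − ∠Y = 57.00°.
Law of sines: z = y·sin Z/sin Y ≈ 135.92.
Law of sines: x = y·sin X/sin Y ≈ 114.43.
Circumradius = y/(2 sin Y) ≈ 68.219.

R ≈ 68.22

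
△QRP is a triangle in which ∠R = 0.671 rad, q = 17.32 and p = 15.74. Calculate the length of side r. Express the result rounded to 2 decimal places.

10.99

By the law of cosines, r² = p² + q² − 2·p·q·cos R = 120.7, so r ≈ 10.986.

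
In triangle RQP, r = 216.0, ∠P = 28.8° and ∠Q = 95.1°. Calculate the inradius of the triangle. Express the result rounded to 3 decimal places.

The third angle is ∠R = 180° − ∠Q − ∠P = 56.10°.
Law of sines: q = r·sin Q/sin R ≈ 259.21.
Law of sines: p = r·sin P/sin R ≈ 125.37.
Area = ½·r·q·sin P ≈ 13486.
Semiperimeter s = (216+259.21+125.37)/2 = 300.29.
Inradius = area/s = 13486/300.29 ≈ 44.911.

44.911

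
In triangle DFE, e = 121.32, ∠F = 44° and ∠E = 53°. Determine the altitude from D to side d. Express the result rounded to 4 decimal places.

The third angle is ∠D = 180° − ∠F − ∠E = 83.00°.
Law of sines: d = e·sin D/sin E ≈ 150.78.
Law of sines: f = e·sin F/sin E ≈ 105.52.
Area = ½·e·d·sin F ≈ 6353.4.
The altitude from D has length 2·area/d ≈ 84.276.

84.2760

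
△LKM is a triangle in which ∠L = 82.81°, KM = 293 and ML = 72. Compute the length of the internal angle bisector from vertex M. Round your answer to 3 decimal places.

t_M ≈ 86.522

Law of sines: sin K = ML·sin L/KM ≈ 0.24380.
Since KM ≥ ML, only the acute value applies: ∠K ≈ 14.11°.
Then ∠M = 180° − ∠L − ∠K ≈ 83.08°.
Law of sines gives LK = KM·sin M/sin L ≈ 293.17.
The bisector from M has length 2·KM·ML·cos(∠M/2)/(KM+ML) ≈ 86.522.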